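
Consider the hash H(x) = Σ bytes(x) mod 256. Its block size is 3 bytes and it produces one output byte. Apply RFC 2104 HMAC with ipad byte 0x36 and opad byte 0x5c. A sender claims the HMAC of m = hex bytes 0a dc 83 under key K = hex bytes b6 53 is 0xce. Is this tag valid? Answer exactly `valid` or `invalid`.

Key hex bytes b6 53 is 2 bytes ≤ B = 3; zero-pad to 3 bytes: K' = b6 53 00.
K' ⊕ ipad = 80 65 36; K' ⊕ opad = ea 0f 5c.
Inner hash: sum = 128+101+54+10+220+131 = 644; mod 256 = 132 → 84.
Outer hash (recomputed tag): sum = 234+15+92+132 = 473; mod 256 = 217 → d9.
Recomputed tag = d9; claimed = ce → mismatch.

invalid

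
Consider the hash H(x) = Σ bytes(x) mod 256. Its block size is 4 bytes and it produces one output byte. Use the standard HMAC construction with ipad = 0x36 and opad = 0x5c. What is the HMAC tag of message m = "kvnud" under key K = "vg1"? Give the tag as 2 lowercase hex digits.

24

Key "vg1" = 76 67 31 is 3 bytes ≤ B = 4; zero-pad to 4 bytes: K' = 76 67 31 00.
K' ⊕ ipad = 40 51 07 36.  K' ⊕ opad = 2a 3b 6d 5c.
Inner input = (K'⊕ipad) ∥ m = 40 51 07 36 ∥ 6b 76 6e 75 64.
Inner hash: sum = 64+81+7+54+107+118+110+117+100 = 758; mod 256 = 246 → f6.
Outer input = (K'⊕opad) ∥ inner = 2a 3b 6d 5c ∥ f6.
Outer hash (tag): sum = 42+59+109+92+246 = 548; mod 256 = 36 → 24.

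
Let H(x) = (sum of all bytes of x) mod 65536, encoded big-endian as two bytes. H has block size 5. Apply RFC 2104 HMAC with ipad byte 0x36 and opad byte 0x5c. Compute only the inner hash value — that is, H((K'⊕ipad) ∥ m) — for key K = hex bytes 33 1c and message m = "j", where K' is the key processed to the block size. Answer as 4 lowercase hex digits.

Key hex bytes 33 1c is 2 bytes ≤ B = 5; zero-pad to 5 bytes: K' = 33 1c 00 00 00.
K' ⊕ ipad = 05 2a 36 36 36.
Inner input = 05 2a 36 36 36 ∥ 6a.
Inner hash: sum = 5+42+54+54+54+106 = 315 → 01 3b.

013b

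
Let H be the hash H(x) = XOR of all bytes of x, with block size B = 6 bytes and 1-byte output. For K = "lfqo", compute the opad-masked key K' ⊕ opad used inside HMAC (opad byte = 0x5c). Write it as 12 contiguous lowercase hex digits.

303a2d335c5c

Key "lfqo" = 6c 66 71 6f is 4 bytes ≤ B = 6; zero-pad to 6 bytes: K' = 6c 66 71 6f 00 00.
XOR each byte with 0x5c: 6c⊕5c=30, 66⊕5c=3a, 71⊕5c=2d, 6f⊕5c=33, 00⊕5c=5c, 00⊕5c=5c.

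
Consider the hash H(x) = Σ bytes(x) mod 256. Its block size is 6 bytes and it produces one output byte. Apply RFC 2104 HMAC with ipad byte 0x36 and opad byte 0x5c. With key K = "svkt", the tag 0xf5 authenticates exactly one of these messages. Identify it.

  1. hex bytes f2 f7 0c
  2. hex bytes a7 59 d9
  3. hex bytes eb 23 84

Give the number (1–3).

Key "svkt" = 73 76 6b 74 is 4 bytes ≤ B = 6; zero-pad to 6 bytes: K' = 73 76 6b 74 00 00.
K' ⊕ ipad = 45 40 5d 42 36 36; K' ⊕ opad = 2f 2a 37 28 5c 5c.
m1: inner = H(45 40 5d 42 36 36 f2 f7 0c) = 85; tag = H(2f 2a 37 28 5c 5c 85) = f5 ← matches
m2: inner = H(45 40 5d 42 36 36 a7 59 d9) = 69; tag = H(2f 2a 37 28 5c 5c 69) = d9
m3: inner = H(45 40 5d 42 36 36 eb 23 84) = 22; tag = H(2f 2a 37 28 5c 5c 22) = 92

1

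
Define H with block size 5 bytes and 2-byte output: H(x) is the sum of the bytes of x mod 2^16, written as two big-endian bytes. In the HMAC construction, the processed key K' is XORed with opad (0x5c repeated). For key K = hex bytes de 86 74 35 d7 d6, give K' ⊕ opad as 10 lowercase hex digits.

5fe65c5c5c

Key hex bytes de 86 74 35 d7 d6 is 6 bytes > B = 5, so hash it first: H(key) = 03 ba, then zero-pad to 5 bytes: K' = 03 ba 00 00 00.
XOR each byte with 0x5c: 03⊕5c=5f, ba⊕5c=e6, 00⊕5c=5c, 00⊕5c=5c, 00⊕5c=5c.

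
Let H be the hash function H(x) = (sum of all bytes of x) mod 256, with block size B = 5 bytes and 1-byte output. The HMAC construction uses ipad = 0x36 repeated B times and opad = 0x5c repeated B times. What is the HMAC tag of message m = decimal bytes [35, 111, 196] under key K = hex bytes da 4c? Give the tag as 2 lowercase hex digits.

Key hex bytes da 4c is 2 bytes ≤ B = 5; zero-pad to 5 bytes: K' = da 4c 00 00 00.
K' ⊕ ipad = ec 7a 36 36 36.  K' ⊕ opad = 86 10 5c 5c 5c.
Inner input = (K'⊕ipad) ∥ m = ec 7a 36 36 36 ∥ 23 6f c4.
Inner hash: sum = 236+122+54+54+54+35+111+196 = 862; mod 256 = 94 → 5e.
Outer input = (K'⊕opad) ∥ inner = 86 10 5c 5c 5c ∥ 5e.
Outer hash (tag): sum = 134+16+92+92+92+94 = 520; mod 256 = 8 → 08.

08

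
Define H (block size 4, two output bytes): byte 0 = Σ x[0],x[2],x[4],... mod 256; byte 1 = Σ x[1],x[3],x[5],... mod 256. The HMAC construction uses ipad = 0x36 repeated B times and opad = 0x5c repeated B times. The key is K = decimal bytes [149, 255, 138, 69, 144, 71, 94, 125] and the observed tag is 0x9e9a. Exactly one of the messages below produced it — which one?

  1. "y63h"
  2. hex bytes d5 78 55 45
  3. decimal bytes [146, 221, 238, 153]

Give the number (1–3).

Key decimal bytes [149, 255, 138, 69, 144, 71, 94, 125] = 95 ff 8a 45 90 47 5e 7d is 8 bytes > B = 4, so hash it first: H(key) = 0d 08, then zero-pad to 4 bytes: K' = 0d 08 00 00.
K' ⊕ ipad = 3b 3e 36 36; K' ⊕ opad = 51 54 5c 5c.
m1: inner = H(3b 3e 36 36 79 36 33 68) = 1d 12; tag = H(51 54 5c 5c 1d 12) = cac2
m2: inner = H(3b 3e 36 36 d5 78 55 45) = 9b 31; tag = H(51 54 5c 5c 9b 31) = 48e1
m3: inner = H(3b 3e 36 36 92 dd ee 99) = f1 ea; tag = H(51 54 5c 5c f1 ea) = 9e9a ← matches

3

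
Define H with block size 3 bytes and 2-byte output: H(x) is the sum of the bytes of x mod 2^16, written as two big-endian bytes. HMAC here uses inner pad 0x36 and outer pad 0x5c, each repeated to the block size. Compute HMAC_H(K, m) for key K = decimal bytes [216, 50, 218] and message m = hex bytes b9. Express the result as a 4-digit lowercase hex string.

Key decimal bytes [216, 50, 218] = d8 32 da is exactly B = 3 bytes: K' = d8 32 da.
K' ⊕ ipad = ee 04 ec.  K' ⊕ opad = 84 6e 86.
Inner input = (K'⊕ipad) ∥ m = ee 04 ec ∥ b9.
Inner hash: sum = 238+4+236+185 = 663 → 02 97.
Outer input = (K'⊕opad) ∥ inner = 84 6e 86 ∥ 02 97.
Outer hash (tag): sum = 132+110+134+2+151 = 529 → 02 11.

0211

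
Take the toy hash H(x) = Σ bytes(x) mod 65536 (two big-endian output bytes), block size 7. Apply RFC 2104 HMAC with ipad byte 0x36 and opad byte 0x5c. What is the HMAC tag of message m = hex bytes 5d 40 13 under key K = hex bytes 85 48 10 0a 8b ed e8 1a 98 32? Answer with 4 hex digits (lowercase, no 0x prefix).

Key hex bytes 85 48 10 0a 8b ed e8 1a 98 32 is 10 bytes > B = 7, so hash it first: H(key) = 04 2b, then zero-pad to 7 bytes: K' = 04 2b 00 00 00 00 00.
K' ⊕ ipad = 32 1d 36 36 36 36 36.  K' ⊕ opad = 58 77 5c 5c 5c 5c 5c.
Inner input = (K'⊕ipad) ∥ m = 32 1d 36 36 36 36 36 ∥ 5d 40 13.
Inner hash: sum = 50+29+54+54+54+54+54+93+64+19 = 525 → 02 0d.
Outer input = (K'⊕opad) ∥ inner = 58 77 5c 5c 5c 5c 5c ∥ 02 0d.
Outer hash (tag): sum = 88+119+92+92+92+92+92+2+13 = 682 → 02 aa.

02aa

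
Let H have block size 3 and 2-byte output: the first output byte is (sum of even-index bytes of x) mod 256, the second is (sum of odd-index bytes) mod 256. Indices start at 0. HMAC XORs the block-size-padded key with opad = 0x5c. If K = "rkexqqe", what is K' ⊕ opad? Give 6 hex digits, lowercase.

Key "rkexqqe" = 72 6b 65 78 71 71 65 is 7 bytes > B = 3, so hash it first: H(key) = ad 54, then zero-pad to 3 bytes: K' = ad 54 00.
XOR each byte with 0x5c: ad⊕5c=f1, 54⊕5c=08, 00⊕5c=5c.

f1085c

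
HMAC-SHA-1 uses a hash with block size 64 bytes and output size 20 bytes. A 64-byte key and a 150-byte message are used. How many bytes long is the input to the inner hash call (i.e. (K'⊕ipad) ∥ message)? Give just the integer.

214

Key is 64 ≤ 64 bytes, zero-padded: |K'| = 64.
Inner input = (K'⊕ipad) ∥ m → 64 + 150 = 214 bytes.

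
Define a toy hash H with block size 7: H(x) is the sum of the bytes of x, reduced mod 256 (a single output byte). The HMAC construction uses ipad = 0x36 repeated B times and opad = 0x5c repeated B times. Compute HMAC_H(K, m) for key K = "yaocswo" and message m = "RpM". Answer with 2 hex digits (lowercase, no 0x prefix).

Key "yaocswo" = 79 61 6f 63 73 77 6f is exactly B = 7 bytes: K' = 79 61 6f 63 73 77 6f.
K' ⊕ ipad = 4f 57 59 55 45 41 59.  K' ⊕ opad = 25 3d 33 3f 2f 2b 33.
Inner input = (K'⊕ipad) ∥ m = 4f 57 59 55 45 41 59 ∥ 52 70 4d.
Inner hash: sum = 79+87+89+85+69+65+89+82+112+77 = 834; mod 256 = 66 → 42.
Outer input = (K'⊕opad) ∥ inner = 25 3d 33 3f 2f 2b 33 ∥ 42.
Outer hash (tag): sum = 37+61+51+63+47+43+51+66 = 419; mod 256 = 163 → a3.

a3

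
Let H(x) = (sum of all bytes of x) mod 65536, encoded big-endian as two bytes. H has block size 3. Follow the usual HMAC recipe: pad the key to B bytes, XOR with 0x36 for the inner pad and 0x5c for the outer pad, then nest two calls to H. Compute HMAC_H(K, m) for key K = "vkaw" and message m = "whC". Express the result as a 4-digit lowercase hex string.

Key "vkaw" = 76 6b 61 77 is 4 bytes > B = 3, so hash it first: H(key) = 01 b9, then zero-pad to 3 bytes: K' = 01 b9 00.
K' ⊕ ipad = 37 8f 36.  K' ⊕ opad = 5d e5 5c.
Inner input = (K'⊕ipad) ∥ m = 37 8f 36 ∥ 77 68 43.
Inner hash: sum = 55+143+54+119+104+67 = 542 → 02 1e.
Outer input = (K'⊕opad) ∥ inner = 5d e5 5c ∥ 02 1e.
Outer hash (tag): sum = 93+229+92+2+30 = 446 → 01 be.

01be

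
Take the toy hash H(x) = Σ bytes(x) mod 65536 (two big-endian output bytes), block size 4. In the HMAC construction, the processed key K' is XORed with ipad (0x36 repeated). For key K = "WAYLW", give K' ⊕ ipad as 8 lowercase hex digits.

Key "WAYLW" = 57 41 59 4c 57 is 5 bytes > B = 4, so hash it first: H(key) = 01 94, then zero-pad to 4 bytes: K' = 01 94 00 00.
XOR each byte with 0x36: 01⊕36=37, 94⊕36=a2, 00⊕36=36, 00⊕36=36.

37a23636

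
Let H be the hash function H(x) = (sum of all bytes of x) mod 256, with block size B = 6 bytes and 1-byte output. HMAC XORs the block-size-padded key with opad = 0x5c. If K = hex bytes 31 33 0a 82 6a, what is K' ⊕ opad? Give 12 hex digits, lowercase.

Key hex bytes 31 33 0a 82 6a is 5 bytes ≤ B = 6; zero-pad to 6 bytes: K' = 31 33 0a 82 6a 00.
XOR each byte with 0x5c: 31⊕5c=6d, 33⊕5c=6f, 0a⊕5c=56, 82⊕5c=de, 6a⊕5c=36, 00⊕5c=5c.

6d6f56de365c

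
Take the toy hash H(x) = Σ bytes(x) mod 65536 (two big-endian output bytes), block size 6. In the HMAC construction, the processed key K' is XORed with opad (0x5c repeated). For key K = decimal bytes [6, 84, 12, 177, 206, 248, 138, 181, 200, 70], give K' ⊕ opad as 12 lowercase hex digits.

59765c5c5c5c

Key decimal bytes [6, 84, 12, 177, 206, 248, 138, 181, 200, 70] = 06 54 0c b1 ce f8 8a b5 c8 46 is 10 bytes > B = 6, so hash it first: H(key) = 05 2a, then zero-pad to 6 bytes: K' = 05 2a 00 00 00 00.
XOR each byte with 0x5c: 05⊕5c=59, 2a⊕5c=76, 00⊕5c=5c, 00⊕5c=5c, 00⊕5c=5c, 00⊕5c=5c.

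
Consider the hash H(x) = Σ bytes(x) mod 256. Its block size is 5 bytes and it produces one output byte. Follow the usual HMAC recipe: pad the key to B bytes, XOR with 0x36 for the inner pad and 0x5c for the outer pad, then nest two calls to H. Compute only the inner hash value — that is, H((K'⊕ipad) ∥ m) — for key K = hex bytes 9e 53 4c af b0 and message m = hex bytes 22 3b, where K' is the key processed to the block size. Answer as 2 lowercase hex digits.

03

Key hex bytes 9e 53 4c af b0 is exactly B = 5 bytes: K' = 9e 53 4c af b0.
K' ⊕ ipad = a8 65 7a 99 86.
Inner input = a8 65 7a 99 86 ∥ 22 3b.
Inner hash: sum = 168+101+122+153+134+34+59 = 771; mod 256 = 3 → 03.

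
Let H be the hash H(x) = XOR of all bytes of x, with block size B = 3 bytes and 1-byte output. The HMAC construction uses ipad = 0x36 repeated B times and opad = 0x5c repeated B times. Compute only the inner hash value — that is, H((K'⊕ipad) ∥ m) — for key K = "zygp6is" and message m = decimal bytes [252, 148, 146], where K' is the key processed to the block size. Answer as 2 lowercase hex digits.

f4

Key "zygp6is" = 7a 79 67 70 36 69 73 is 7 bytes > B = 3, so hash it first: H(key) = 38, then zero-pad to 3 bytes: K' = 38 00 00.
K' ⊕ ipad = 0e 36 36.
Inner input = 0e 36 36 ∥ fc 94 92.
Inner hash: XOR 0e⊕36⊕36⊕fc⊕94⊕92 = f4.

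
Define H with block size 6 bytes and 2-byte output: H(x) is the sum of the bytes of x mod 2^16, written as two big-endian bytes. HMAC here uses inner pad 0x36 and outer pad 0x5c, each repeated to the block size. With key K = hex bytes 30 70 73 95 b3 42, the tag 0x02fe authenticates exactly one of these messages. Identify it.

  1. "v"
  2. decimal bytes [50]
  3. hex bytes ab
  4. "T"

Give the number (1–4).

2

Key hex bytes 30 70 73 95 b3 42 is exactly B = 6 bytes: K' = 30 70 73 95 b3 42.
K' ⊕ ipad = 06 46 45 a3 85 74; K' ⊕ opad = 6c 2c 2f c9 ef 1e.
m1: inner = H(06 46 45 a3 85 74 76) = 02 a3; tag = H(6c 2c 2f c9 ef 1e 02 a3) = 0342
m2: inner = H(06 46 45 a3 85 74 32) = 02 5f; tag = H(6c 2c 2f c9 ef 1e 02 5f) = 02fe ← matches
m3: inner = H(06 46 45 a3 85 74 ab) = 02 d8; tag = H(6c 2c 2f c9 ef 1e 02 d8) = 0377
m4: inner = H(06 46 45 a3 85 74 54) = 02 81; tag = H(6c 2c 2f c9 ef 1e 02 81) = 0320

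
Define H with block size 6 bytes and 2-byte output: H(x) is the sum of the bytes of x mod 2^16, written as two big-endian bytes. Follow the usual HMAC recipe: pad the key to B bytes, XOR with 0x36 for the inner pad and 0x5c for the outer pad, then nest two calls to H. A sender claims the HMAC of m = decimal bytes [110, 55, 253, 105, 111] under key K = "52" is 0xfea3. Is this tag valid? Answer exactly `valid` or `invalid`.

Key "52" = 35 32 is 2 bytes ≤ B = 6; zero-pad to 6 bytes: K' = 35 32 00 00 00 00.
K' ⊕ ipad = 03 04 36 36 36 36; K' ⊕ opad = 69 6e 5c 5c 5c 5c.
Inner hash: sum = 3+4+54+54+54+54+110+55+253+105+111 = 857 → 03 59.
Outer hash (recomputed tag): sum = 105+110+92+92+92+92+3+89 = 675 → 02 a3.
Recomputed tag = 02a3; claimed = fea3 → mismatch.

invalid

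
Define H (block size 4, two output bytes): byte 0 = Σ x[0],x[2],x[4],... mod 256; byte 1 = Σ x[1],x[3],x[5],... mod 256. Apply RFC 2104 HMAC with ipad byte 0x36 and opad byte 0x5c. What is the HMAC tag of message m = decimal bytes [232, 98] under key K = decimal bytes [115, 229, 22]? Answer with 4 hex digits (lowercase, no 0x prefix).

c680

Key decimal bytes [115, 229, 22] = 73 e5 16 is 3 bytes ≤ B = 4; zero-pad to 4 bytes: K' = 73 e5 16 00.
K' ⊕ ipad = 45 d3 20 36.  K' ⊕ opad = 2f b9 4a 5c.
Inner input = (K'⊕ipad) ∥ m = 45 d3 20 36 ∥ e8 62.
Inner hash: even-index sum = 333 mod 256 = 77; odd-index sum = 363 mod 256 = 107 → 4d 6b.
Outer input = (K'⊕opad) ∥ inner = 2f b9 4a 5c ∥ 4d 6b.
Outer hash (tag): even-index sum = 198 mod 256 = 198; odd-index sum = 384 mod 256 = 128 → c6 80.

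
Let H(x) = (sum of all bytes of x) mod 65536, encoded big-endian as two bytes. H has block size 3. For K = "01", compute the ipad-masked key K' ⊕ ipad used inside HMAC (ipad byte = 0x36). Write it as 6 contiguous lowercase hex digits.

060736

Key "01" = 30 31 is 2 bytes ≤ B = 3; zero-pad to 3 bytes: K' = 30 31 00.
XOR each byte with 0x36: 30⊕36=06, 31⊕36=07, 00⊕36=36.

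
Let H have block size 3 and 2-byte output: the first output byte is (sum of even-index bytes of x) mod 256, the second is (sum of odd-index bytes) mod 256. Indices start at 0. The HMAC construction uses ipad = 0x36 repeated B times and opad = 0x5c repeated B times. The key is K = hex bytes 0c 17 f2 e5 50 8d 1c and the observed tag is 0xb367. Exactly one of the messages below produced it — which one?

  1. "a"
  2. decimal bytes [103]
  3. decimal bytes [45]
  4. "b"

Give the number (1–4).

Key hex bytes 0c 17 f2 e5 50 8d 1c is 7 bytes > B = 3, so hash it first: H(key) = 6a 89, then zero-pad to 3 bytes: K' = 6a 89 00.
K' ⊕ ipad = 5c bf 36; K' ⊕ opad = 36 d5 5c.
m1: inner = H(5c bf 36 61) = 92 20; tag = H(36 d5 5c 92 20) = b267
m2: inner = H(5c bf 36 67) = 92 26; tag = H(36 d5 5c 92 26) = b867
m3: inner = H(5c bf 36 2d) = 92 ec; tag = H(36 d5 5c 92 ec) = 7e67
m4: inner = H(5c bf 36 62) = 92 21; tag = H(36 d5 5c 92 21) = b367 ← matches

4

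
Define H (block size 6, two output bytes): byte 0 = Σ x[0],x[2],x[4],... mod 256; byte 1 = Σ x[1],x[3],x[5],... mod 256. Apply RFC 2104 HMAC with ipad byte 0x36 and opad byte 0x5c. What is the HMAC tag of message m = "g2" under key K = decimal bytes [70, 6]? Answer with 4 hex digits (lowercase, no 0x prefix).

Key decimal bytes [70, 6] = 46 06 is 2 bytes ≤ B = 6; zero-pad to 6 bytes: K' = 46 06 00 00 00 00.
K' ⊕ ipad = 70 30 36 36 36 36.  K' ⊕ opad = 1a 5a 5c 5c 5c 5c.
Inner input = (K'⊕ipad) ∥ m = 70 30 36 36 36 36 ∥ 67 32.
Inner hash: even-index sum = 323 mod 256 = 67; odd-index sum = 206 mod 256 = 206 → 43 ce.
Outer input = (K'⊕opad) ∥ inner = 1a 5a 5c 5c 5c 5c ∥ 43 ce.
Outer hash (tag): even-index sum = 277 mod 256 = 21; odd-index sum = 480 mod 256 = 224 → 15 e0.

15e0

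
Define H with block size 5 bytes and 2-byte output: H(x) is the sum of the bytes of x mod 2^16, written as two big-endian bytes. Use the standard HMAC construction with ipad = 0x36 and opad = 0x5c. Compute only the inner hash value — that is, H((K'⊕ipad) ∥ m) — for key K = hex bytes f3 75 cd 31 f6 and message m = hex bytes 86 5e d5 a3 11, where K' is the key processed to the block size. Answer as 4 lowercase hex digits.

Key hex bytes f3 75 cd 31 f6 is exactly B = 5 bytes: K' = f3 75 cd 31 f6.
K' ⊕ ipad = c5 43 fb 07 c0.
Inner input = c5 43 fb 07 c0 ∥ 86 5e d5 a3 11.
Inner hash: sum = 197+67+251+7+192+134+94+213+163+17 = 1335 → 05 37.

0537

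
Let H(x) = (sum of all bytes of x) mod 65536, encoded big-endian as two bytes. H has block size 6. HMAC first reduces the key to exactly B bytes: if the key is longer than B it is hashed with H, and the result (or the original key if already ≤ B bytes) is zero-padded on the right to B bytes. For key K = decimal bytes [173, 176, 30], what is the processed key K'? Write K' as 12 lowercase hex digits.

adb01e000000

Key decimal bytes [173, 176, 30] = ad b0 1e is 3 bytes ≤ B = 6; zero-pad to 6 bytes: K' = ad b0 1e 00 00 00.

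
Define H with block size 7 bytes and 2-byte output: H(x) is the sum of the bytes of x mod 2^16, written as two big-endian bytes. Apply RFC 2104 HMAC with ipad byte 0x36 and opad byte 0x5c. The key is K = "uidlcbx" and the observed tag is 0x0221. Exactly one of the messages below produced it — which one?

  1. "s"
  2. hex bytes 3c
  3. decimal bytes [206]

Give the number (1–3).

Key "uidlcbx" = 75 69 64 6c 63 62 78 is exactly B = 7 bytes: K' = 75 69 64 6c 63 62 78.
K' ⊕ ipad = 43 5f 52 5a 55 54 4e; K' ⊕ opad = 29 35 38 30 3f 3e 24.
m1: inner = H(43 5f 52 5a 55 54 4e 73) = 02 b8; tag = H(29 35 38 30 3f 3e 24 02 b8) = 0221 ← matches
m2: inner = H(43 5f 52 5a 55 54 4e 3c) = 02 81; tag = H(29 35 38 30 3f 3e 24 02 81) = 01ea
m3: inner = H(43 5f 52 5a 55 54 4e ce) = 03 13; tag = H(29 35 38 30 3f 3e 24 03 13) = 017d

1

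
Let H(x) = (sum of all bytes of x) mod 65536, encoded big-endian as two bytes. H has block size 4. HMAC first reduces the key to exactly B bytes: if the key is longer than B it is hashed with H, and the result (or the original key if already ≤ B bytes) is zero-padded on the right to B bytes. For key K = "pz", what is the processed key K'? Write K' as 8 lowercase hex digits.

Key "pz" = 70 7a is 2 bytes ≤ B = 4; zero-pad to 4 bytes: K' = 70 7a 00 00.

707a0000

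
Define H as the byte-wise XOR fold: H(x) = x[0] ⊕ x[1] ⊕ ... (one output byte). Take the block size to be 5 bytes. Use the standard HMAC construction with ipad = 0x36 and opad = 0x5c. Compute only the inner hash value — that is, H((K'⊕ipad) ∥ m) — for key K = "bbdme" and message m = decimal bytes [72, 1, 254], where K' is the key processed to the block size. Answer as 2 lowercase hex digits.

Key "bbdme" = 62 62 64 6d 65 is exactly B = 5 bytes: K' = 62 62 64 6d 65.
K' ⊕ ipad = 54 54 52 5b 53.
Inner input = 54 54 52 5b 53 ∥ 48 01 fe.
Inner hash: XOR 54⊕54⊕52⊕5b⊕53⊕48⊕01⊕fe = ed.

ed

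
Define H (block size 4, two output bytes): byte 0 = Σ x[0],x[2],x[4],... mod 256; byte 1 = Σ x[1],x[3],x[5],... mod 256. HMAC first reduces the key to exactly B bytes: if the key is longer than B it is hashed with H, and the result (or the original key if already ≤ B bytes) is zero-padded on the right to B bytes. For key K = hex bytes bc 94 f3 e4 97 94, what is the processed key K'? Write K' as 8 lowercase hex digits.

460c0000

|K| = 6 > B = 4, so first hash the key.
H(K): even-index sum = 582 mod 256 = 70; odd-index sum = 524 mod 256 = 12 → 46 0c.
Zero-pad H(K) = 46 0c to 4 bytes: K' = 46 0c 00 00.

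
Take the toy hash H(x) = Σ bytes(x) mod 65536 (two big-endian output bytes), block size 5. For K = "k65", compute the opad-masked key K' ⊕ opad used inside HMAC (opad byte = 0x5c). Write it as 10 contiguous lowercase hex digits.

376a695c5c

Key "k65" = 6b 36 35 is 3 bytes ≤ B = 5; zero-pad to 5 bytes: K' = 6b 36 35 00 00.
XOR each byte with 0x5c: 6b⊕5c=37, 36⊕5c=6a, 35⊕5c=69, 00⊕5c=5c, 00⊕5c=5c.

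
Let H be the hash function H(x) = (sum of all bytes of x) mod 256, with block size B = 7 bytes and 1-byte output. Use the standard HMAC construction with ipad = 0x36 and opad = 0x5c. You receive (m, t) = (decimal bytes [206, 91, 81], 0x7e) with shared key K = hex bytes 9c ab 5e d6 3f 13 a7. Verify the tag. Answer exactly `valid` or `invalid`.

Key hex bytes 9c ab 5e d6 3f 13 a7 is exactly B = 7 bytes: K' = 9c ab 5e d6 3f 13 a7.
K' ⊕ ipad = aa 9d 68 e0 09 25 91; K' ⊕ opad = c0 f7 02 8a 63 4f fb.
Inner hash: sum = 170+157+104+224+9+37+145+206+91+81 = 1224; mod 256 = 200 → c8.
Outer hash (recomputed tag): sum = 192+247+2+138+99+79+251+200 = 1208; mod 256 = 184 → b8.
Recomputed tag = b8; claimed = 7e → mismatch.

invalid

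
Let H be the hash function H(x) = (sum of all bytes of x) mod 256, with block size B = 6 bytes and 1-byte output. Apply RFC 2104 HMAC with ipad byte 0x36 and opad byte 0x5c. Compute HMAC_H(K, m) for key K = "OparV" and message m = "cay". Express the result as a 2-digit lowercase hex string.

Key "OparV" = 4f 70 61 72 56 is 5 bytes ≤ B = 6; zero-pad to 6 bytes: K' = 4f 70 61 72 56 00.
K' ⊕ ipad = 79 46 57 44 60 36.  K' ⊕ opad = 13 2c 3d 2e 0a 5c.
Inner input = (K'⊕ipad) ∥ m = 79 46 57 44 60 36 ∥ 63 61 79.
Inner hash: sum = 121+70+87+68+96+54+99+97+121 = 813; mod 256 = 45 → 2d.
Outer input = (K'⊕opad) ∥ inner = 13 2c 3d 2e 0a 5c ∥ 2d.
Outer hash (tag): sum = 19+44+61+46+10+92+45 = 317; mod 256 = 61 → 3d.

3d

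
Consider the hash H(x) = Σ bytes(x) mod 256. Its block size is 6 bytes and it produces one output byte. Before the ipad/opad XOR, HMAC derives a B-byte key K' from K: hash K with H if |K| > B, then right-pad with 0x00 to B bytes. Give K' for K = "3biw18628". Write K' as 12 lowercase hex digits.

|K| = 9 > B = 6, so first hash the key.
H(K): sum = 51+98+105+119+49+56+54+50+56 = 638; mod 256 = 126 → 7e.
Zero-pad H(K) = 7e to 6 bytes: K' = 7e 00 00 00 00 00.

7e0000000000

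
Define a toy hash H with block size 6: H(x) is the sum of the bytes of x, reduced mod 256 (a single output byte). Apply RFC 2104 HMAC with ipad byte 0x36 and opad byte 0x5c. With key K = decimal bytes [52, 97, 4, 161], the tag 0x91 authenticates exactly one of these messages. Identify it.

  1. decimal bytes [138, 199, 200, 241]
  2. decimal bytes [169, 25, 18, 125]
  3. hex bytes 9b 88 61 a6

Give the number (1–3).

Key decimal bytes [52, 97, 4, 161] = 34 61 04 a1 is 4 bytes ≤ B = 6; zero-pad to 6 bytes: K' = 34 61 04 a1 00 00.
K' ⊕ ipad = 02 57 32 97 36 36; K' ⊕ opad = 68 3d 58 fd 5c 5c.
m1: inner = H(02 57 32 97 36 36 8a c7 c8 f1) = 98; tag = H(68 3d 58 fd 5c 5c 98) = 4a
m2: inner = H(02 57 32 97 36 36 a9 19 12 7d) = df; tag = H(68 3d 58 fd 5c 5c df) = 91 ← matches
m3: inner = H(02 57 32 97 36 36 9b 88 61 a6) = b8; tag = H(68 3d 58 fd 5c 5c b8) = 6a

2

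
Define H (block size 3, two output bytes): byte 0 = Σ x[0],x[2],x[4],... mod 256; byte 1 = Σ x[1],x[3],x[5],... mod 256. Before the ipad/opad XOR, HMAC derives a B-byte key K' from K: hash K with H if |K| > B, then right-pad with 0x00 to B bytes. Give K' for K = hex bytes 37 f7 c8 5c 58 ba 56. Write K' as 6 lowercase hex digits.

|K| = 7 > B = 3, so first hash the key.
H(K): even-index sum = 429 mod 256 = 173; odd-index sum = 525 mod 256 = 13 → ad 0d.
Zero-pad H(K) = ad 0d to 3 bytes: K' = ad 0d 00.

ad0d00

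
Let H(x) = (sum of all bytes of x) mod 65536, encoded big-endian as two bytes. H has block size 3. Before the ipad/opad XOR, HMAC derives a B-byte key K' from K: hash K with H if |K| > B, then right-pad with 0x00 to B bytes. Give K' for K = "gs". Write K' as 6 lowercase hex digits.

677300

Key "gs" = 67 73 is 2 bytes ≤ B = 3; zero-pad to 3 bytes: K' = 67 73 00.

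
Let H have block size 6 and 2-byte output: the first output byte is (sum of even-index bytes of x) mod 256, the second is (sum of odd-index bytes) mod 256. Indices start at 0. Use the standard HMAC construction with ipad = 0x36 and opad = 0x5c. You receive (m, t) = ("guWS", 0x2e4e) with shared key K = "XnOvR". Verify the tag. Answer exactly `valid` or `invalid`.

valid

Key "XnOvR" = 58 6e 4f 76 52 is 5 bytes ≤ B = 6; zero-pad to 6 bytes: K' = 58 6e 4f 76 52 00.
K' ⊕ ipad = 6e 58 79 40 64 36; K' ⊕ opad = 04 32 13 2a 0e 5c.
Inner hash: even-index sum = 521 mod 256 = 9; odd-index sum = 406 mod 256 = 150 → 09 96.
Outer hash (recomputed tag): even-index sum = 46 mod 256 = 46; odd-index sum = 334 mod 256 = 78 → 2e 4e.
Recomputed tag = 2e4e; claimed = 2e4e → match.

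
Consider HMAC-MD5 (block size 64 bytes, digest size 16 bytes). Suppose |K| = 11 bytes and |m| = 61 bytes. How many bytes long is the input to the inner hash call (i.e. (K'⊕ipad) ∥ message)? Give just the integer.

125

Key is 11 ≤ 64 bytes, zero-padded: |K'| = 64.
Inner input = (K'⊕ipad) ∥ m → 64 + 61 = 125 bytes.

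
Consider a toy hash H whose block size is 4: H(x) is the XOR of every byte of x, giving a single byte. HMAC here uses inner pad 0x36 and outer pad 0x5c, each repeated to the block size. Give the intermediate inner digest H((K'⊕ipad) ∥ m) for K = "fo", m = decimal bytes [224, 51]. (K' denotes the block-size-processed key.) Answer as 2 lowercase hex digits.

Key "fo" = 66 6f is 2 bytes ≤ B = 4; zero-pad to 4 bytes: K' = 66 6f 00 00.
K' ⊕ ipad = 50 59 36 36.
Inner input = 50 59 36 36 ∥ e0 33.
Inner hash: XOR 50⊕59⊕36⊕36⊕e0⊕33 = da.

da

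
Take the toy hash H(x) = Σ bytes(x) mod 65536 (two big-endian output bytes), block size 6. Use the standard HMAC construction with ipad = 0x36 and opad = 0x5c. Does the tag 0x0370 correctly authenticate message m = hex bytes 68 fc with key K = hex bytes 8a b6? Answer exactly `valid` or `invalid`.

invalid

Key hex bytes 8a b6 is 2 bytes ≤ B = 6; zero-pad to 6 bytes: K' = 8a b6 00 00 00 00.
K' ⊕ ipad = bc 80 36 36 36 36; K' ⊕ opad = d6 ea 5c 5c 5c 5c.
Inner hash: sum = 188+128+54+54+54+54+104+252 = 888 → 03 78.
Outer hash (recomputed tag): sum = 214+234+92+92+92+92+3+120 = 939 → 03 ab.
Recomputed tag = 03ab; claimed = 0370 → mismatch.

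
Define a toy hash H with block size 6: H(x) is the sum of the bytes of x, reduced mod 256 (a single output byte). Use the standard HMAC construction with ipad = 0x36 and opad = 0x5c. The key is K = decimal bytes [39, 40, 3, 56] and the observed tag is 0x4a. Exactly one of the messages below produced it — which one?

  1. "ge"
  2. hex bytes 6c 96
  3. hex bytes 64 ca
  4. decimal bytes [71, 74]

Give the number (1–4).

Key decimal bytes [39, 40, 3, 56] = 27 28 03 38 is 4 bytes ≤ B = 6; zero-pad to 6 bytes: K' = 27 28 03 38 00 00.
K' ⊕ ipad = 11 1e 35 0e 36 36; K' ⊕ opad = 7b 74 5f 64 5c 5c.
m1: inner = H(11 1e 35 0e 36 36 67 65) = aa; tag = H(7b 74 5f 64 5c 5c aa) = 14
m2: inner = H(11 1e 35 0e 36 36 6c 96) = e0; tag = H(7b 74 5f 64 5c 5c e0) = 4a ← matches
m3: inner = H(11 1e 35 0e 36 36 64 ca) = 0c; tag = H(7b 74 5f 64 5c 5c 0c) = 76
m4: inner = H(11 1e 35 0e 36 36 47 4a) = 6f; tag = H(7b 74 5f 64 5c 5c 6f) = d9

2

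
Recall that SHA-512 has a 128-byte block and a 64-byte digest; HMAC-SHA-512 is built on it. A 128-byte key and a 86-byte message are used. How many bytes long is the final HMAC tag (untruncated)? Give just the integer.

64

The tag is one SHA-512 digest: 64 bytes.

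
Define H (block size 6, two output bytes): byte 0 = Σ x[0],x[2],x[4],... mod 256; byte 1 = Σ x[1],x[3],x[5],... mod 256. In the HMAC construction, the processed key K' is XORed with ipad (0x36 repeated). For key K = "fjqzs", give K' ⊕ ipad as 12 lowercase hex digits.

505c474c4536

Key "fjqzs" = 66 6a 71 7a 73 is 5 bytes ≤ B = 6; zero-pad to 6 bytes: K' = 66 6a 71 7a 73 00.
XOR each byte with 0x36: 66⊕36=50, 6a⊕36=5c, 71⊕36=47, 7a⊕36=4c, 73⊕36=45, 00⊕36=36.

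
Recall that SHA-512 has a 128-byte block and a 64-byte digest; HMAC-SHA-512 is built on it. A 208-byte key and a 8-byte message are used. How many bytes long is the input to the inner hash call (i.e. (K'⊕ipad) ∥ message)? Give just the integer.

136

Key is 208 > 128 bytes, so it is hashed to 64 bytes then zero-padded to 128: |K'| = 128.
Inner input = (K'⊕ipad) ∥ m → 128 + 8 = 136 bytes.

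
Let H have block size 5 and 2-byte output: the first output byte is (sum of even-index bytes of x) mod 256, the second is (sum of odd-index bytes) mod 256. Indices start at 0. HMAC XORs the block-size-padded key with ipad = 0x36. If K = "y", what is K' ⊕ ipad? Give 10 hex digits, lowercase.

Key "y" = 79 is 1 byte ≤ B = 5; zero-pad to 5 bytes: K' = 79 00 00 00 00.
XOR each byte with 0x36: 79⊕36=4f, 00⊕36=36, 00⊕36=36, 00⊕36=36, 00⊕36=36.

4f36363636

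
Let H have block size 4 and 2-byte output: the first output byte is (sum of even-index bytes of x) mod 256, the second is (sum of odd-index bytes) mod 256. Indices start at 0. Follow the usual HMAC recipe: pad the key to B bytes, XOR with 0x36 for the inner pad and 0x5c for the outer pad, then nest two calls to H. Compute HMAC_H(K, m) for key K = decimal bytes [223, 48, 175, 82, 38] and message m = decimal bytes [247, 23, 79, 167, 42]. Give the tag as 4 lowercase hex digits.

Key decimal bytes [223, 48, 175, 82, 38] = df 30 af 52 26 is 5 bytes > B = 4, so hash it first: H(key) = b4 82, then zero-pad to 4 bytes: K' = b4 82 00 00.
K' ⊕ ipad = 82 b4 36 36.  K' ⊕ opad = e8 de 5c 5c.
Inner input = (K'⊕ipad) ∥ m = 82 b4 36 36 ∥ f7 17 4f a7 2a.
Inner hash: even-index sum = 552 mod 256 = 40; odd-index sum = 424 mod 256 = 168 → 28 a8.
Outer input = (K'⊕opad) ∥ inner = e8 de 5c 5c ∥ 28 a8.
Outer hash (tag): even-index sum = 364 mod 256 = 108; odd-index sum = 482 mod 256 = 226 → 6c e2.

6ce2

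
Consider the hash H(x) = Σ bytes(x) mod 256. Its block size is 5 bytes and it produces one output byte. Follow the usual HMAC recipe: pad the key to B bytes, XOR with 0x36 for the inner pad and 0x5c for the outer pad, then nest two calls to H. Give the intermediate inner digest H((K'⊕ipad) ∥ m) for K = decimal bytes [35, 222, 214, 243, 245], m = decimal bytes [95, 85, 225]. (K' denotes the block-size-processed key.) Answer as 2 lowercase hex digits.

Key decimal bytes [35, 222, 214, 243, 245] = 23 de d6 f3 f5 is exactly B = 5 bytes: K' = 23 de d6 f3 f5.
K' ⊕ ipad = 15 e8 e0 c5 c3.
Inner input = 15 e8 e0 c5 c3 ∥ 5f 55 e1.
Inner hash: sum = 21+232+224+197+195+95+85+225 = 1274; mod 256 = 250 → fa.

fa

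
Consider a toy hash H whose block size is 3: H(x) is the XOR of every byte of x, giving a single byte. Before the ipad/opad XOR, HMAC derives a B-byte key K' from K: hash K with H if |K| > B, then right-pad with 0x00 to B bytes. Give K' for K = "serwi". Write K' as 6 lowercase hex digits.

7a0000

|K| = 5 > B = 3, so first hash the key.
H(K): XOR 73⊕65⊕72⊕77⊕69 = 7a.
Zero-pad H(K) = 7a to 3 bytes: K' = 7a 00 00.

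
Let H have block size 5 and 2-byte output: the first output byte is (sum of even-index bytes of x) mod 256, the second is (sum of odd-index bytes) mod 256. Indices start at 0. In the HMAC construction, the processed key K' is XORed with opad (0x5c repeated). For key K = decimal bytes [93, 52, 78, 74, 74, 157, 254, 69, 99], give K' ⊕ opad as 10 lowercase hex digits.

0a3c5c5c5c

Key decimal bytes [93, 52, 78, 74, 74, 157, 254, 69, 99] = 5d 34 4e 4a 4a 9d fe 45 63 is 9 bytes > B = 5, so hash it first: H(key) = 56 60, then zero-pad to 5 bytes: K' = 56 60 00 00 00.
XOR each byte with 0x5c: 56⊕5c=0a, 60⊕5c=3c, 00⊕5c=5c, 00⊕5c=5c, 00⊕5c=5c.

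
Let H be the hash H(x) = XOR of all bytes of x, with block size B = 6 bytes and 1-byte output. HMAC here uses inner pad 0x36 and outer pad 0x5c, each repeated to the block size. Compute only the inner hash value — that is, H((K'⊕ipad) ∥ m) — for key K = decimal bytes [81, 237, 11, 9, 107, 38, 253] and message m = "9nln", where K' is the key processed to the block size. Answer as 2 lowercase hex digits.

Key decimal bytes [81, 237, 11, 9, 107, 38, 253] = 51 ed 0b 09 6b 26 fd is 7 bytes > B = 6, so hash it first: H(key) = 0e, then zero-pad to 6 bytes: K' = 0e 00 00 00 00 00.
K' ⊕ ipad = 38 36 36 36 36 36.
Inner input = 38 36 36 36 36 36 ∥ 39 6e 6c 6e.
Inner hash: XOR 38⊕36⊕36⊕36⊕36⊕36⊕39⊕6e⊕6c⊕6e = 5b.

5b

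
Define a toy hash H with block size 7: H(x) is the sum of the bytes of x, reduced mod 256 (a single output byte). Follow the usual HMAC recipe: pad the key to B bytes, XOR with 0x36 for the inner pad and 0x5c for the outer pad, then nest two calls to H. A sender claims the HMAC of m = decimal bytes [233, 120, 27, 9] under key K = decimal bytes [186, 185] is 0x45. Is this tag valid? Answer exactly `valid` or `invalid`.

Key decimal bytes [186, 185] = ba b9 is 2 bytes ≤ B = 7; zero-pad to 7 bytes: K' = ba b9 00 00 00 00 00.
K' ⊕ ipad = 8c 8f 36 36 36 36 36; K' ⊕ opad = e6 e5 5c 5c 5c 5c 5c.
Inner hash: sum = 140+143+54+54+54+54+54+233+120+27+9 = 942; mod 256 = 174 → ae.
Outer hash (recomputed tag): sum = 230+229+92+92+92+92+92+174 = 1093; mod 256 = 69 → 45.
Recomputed tag = 45; claimed = 45 → match.

valid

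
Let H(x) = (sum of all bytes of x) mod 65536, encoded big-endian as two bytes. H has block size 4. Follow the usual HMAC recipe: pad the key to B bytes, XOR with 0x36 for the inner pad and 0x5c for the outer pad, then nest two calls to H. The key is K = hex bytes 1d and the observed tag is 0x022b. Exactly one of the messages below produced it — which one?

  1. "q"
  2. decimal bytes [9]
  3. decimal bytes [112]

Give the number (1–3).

2

Key hex bytes 1d is 1 byte ≤ B = 4; zero-pad to 4 bytes: K' = 1d 00 00 00.
K' ⊕ ipad = 2b 36 36 36; K' ⊕ opad = 41 5c 5c 5c.
m1: inner = H(2b 36 36 36 71) = 01 3e; tag = H(41 5c 5c 5c 01 3e) = 0194
m2: inner = H(2b 36 36 36 09) = 00 d6; tag = H(41 5c 5c 5c 00 d6) = 022b ← matches
m3: inner = H(2b 36 36 36 70) = 01 3d; tag = H(41 5c 5c 5c 01 3d) = 0193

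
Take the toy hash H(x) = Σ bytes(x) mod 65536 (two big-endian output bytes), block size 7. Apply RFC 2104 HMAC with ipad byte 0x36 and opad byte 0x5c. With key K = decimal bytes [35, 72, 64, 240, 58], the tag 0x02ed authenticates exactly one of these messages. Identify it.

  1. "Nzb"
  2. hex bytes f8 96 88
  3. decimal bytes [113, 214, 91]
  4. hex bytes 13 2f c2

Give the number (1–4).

1

Key decimal bytes [35, 72, 64, 240, 58] = 23 48 40 f0 3a is 5 bytes ≤ B = 7; zero-pad to 7 bytes: K' = 23 48 40 f0 3a 00 00.
K' ⊕ ipad = 15 7e 76 c6 0c 36 36; K' ⊕ opad = 7f 14 1c ac 66 5c 5c.
m1: inner = H(15 7e 76 c6 0c 36 36 4e 7a 62) = 03 71; tag = H(7f 14 1c ac 66 5c 5c 03 71) = 02ed ← matches
m2: inner = H(15 7e 76 c6 0c 36 36 f8 96 88) = 04 5d; tag = H(7f 14 1c ac 66 5c 5c 04 5d) = 02da
m3: inner = H(15 7e 76 c6 0c 36 36 71 d6 5b) = 03 e9; tag = H(7f 14 1c ac 66 5c 5c 03 e9) = 0365
m4: inner = H(15 7e 76 c6 0c 36 36 13 2f c2) = 03 4b; tag = H(7f 14 1c ac 66 5c 5c 03 4b) = 02c7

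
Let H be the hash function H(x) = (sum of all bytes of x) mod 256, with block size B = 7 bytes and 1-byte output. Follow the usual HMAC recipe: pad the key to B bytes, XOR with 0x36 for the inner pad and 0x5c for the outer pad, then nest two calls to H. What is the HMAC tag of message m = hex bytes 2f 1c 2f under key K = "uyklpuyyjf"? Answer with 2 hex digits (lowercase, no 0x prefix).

Key "uyklpuyyjf" = 75 79 6b 6c 70 75 79 79 6a 66 is 10 bytes > B = 7, so hash it first: H(key) = 6c, then zero-pad to 7 bytes: K' = 6c 00 00 00 00 00 00.
K' ⊕ ipad = 5a 36 36 36 36 36 36.  K' ⊕ opad = 30 5c 5c 5c 5c 5c 5c.
Inner input = (K'⊕ipad) ∥ m = 5a 36 36 36 36 36 36 ∥ 2f 1c 2f.
Inner hash: sum = 90+54+54+54+54+54+54+47+28+47 = 536; mod 256 = 24 → 18.
Outer input = (K'⊕opad) ∥ inner = 30 5c 5c 5c 5c 5c 5c ∥ 18.
Outer hash (tag): sum = 48+92+92+92+92+92+92+24 = 624; mod 256 = 112 → 70.

70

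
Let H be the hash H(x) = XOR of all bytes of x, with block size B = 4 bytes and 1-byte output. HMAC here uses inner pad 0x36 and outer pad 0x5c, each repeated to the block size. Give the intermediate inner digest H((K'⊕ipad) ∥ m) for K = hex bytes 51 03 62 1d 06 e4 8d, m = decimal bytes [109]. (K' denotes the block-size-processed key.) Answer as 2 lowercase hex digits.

2f

Key hex bytes 51 03 62 1d 06 e4 8d is 7 bytes > B = 4, so hash it first: H(key) = 42, then zero-pad to 4 bytes: K' = 42 00 00 00.
K' ⊕ ipad = 74 36 36 36.
Inner input = 74 36 36 36 ∥ 6d.
Inner hash: XOR 74⊕36⊕36⊕36⊕6d = 2f.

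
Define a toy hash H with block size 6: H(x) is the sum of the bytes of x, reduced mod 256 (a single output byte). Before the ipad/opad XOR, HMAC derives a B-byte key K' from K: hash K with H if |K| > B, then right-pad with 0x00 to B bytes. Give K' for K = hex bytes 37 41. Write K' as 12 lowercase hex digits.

374100000000

Key hex bytes 37 41 is 2 bytes ≤ B = 6; zero-pad to 6 bytes: K' = 37 41 00 00 00 00.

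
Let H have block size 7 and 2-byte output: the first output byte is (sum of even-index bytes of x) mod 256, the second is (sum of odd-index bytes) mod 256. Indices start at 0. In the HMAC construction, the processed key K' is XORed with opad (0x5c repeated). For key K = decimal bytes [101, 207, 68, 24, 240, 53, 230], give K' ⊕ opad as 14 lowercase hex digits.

Key decimal bytes [101, 207, 68, 24, 240, 53, 230] = 65 cf 44 18 f0 35 e6 is exactly B = 7 bytes: K' = 65 cf 44 18 f0 35 e6.
XOR each byte with 0x5c: 65⊕5c=39, cf⊕5c=93, 44⊕5c=18, 18⊕5c=44, f0⊕5c=ac, 35⊕5c=69, e6⊕5c=ba.

39931844ac69ba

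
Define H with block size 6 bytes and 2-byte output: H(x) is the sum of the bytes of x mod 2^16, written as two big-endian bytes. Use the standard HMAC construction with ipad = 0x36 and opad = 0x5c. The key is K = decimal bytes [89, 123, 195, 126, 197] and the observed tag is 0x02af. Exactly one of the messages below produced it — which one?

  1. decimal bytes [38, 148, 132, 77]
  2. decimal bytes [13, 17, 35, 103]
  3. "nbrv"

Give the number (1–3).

2

Key decimal bytes [89, 123, 195, 126, 197] = 59 7b c3 7e c5 is 5 bytes ≤ B = 6; zero-pad to 6 bytes: K' = 59 7b c3 7e c5 00.
K' ⊕ ipad = 6f 4d f5 48 f3 36; K' ⊕ opad = 05 27 9f 22 99 5c.
m1: inner = H(6f 4d f5 48 f3 36 26 94 84 4d) = 04 ad; tag = H(05 27 9f 22 99 5c 04 ad) = 0293
m2: inner = H(6f 4d f5 48 f3 36 0d 11 23 67) = 03 ca; tag = H(05 27 9f 22 99 5c 03 ca) = 02af ← matches
m3: inner = H(6f 4d f5 48 f3 36 6e 62 72 76) = 04 da; tag = H(05 27 9f 22 99 5c 04 da) = 02c0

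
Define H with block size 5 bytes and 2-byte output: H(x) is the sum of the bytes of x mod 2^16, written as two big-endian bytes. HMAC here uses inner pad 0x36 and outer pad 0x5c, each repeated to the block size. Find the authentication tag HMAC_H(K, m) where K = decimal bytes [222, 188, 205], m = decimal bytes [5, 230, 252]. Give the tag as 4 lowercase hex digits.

036f

Key decimal bytes [222, 188, 205] = de bc cd is 3 bytes ≤ B = 5; zero-pad to 5 bytes: K' = de bc cd 00 00.
K' ⊕ ipad = e8 8a fb 36 36.  K' ⊕ opad = 82 e0 91 5c 5c.
Inner input = (K'⊕ipad) ∥ m = e8 8a fb 36 36 ∥ 05 e6 fc.
Inner hash: sum = 232+138+251+54+54+5+230+252 = 1216 → 04 c0.
Outer input = (K'⊕opad) ∥ inner = 82 e0 91 5c 5c ∥ 04 c0.
Outer hash (tag): sum = 130+224+145+92+92+4+192 = 879 → 03 6f.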